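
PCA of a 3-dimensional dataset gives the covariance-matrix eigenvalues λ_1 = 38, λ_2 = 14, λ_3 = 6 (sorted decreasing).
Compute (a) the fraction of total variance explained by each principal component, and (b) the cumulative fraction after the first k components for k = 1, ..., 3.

Step 1 — total variance = trace(Sigma) = Σ λ_i = 38 + 14 + 6 = 58.

Step 2 — fraction explained by component i = λ_i / Σ λ:
  PC1: 38/58 = 0.6552
  PC2: 14/58 = 0.2414
  PC3: 6/58 = 0.1034

Step 3 — cumulative fraction after k components = (λ_1 + ... + λ_k) / Σ λ:
  k = 1: 38/58 = 0.6552
  k = 2: (38 + 14)/58 = 52/58 = 0.8966
  k = 3: (38 + 14 + 6)/58 = 58/58 = 1

Summary (fraction, with percent):

explained: PC1 0.6552 (65.52%), PC2 0.2414 (24.14%), PC3 0.1034 (10.34%);  cumulative: 0.6552, 0.8966, 1


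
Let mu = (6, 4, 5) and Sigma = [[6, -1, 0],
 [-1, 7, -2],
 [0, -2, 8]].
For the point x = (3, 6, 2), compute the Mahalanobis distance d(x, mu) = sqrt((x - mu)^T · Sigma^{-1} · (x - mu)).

Step 1 — centre the observation: (x - mu) = (-3, 2, -3).

Step 2 — invert Sigma (cofactor / det for 3×3, or solve directly):
  Sigma^{-1} = [[0.1711, 0.0263, 0.0066],
 [0.0263, 0.1579, 0.0395],
 [0.0066, 0.0395, 0.1349]].

Step 3 — form the quadratic (x - mu)^T · Sigma^{-1} · (x - mu):
  Sigma^{-1} · (x - mu) = (-0.4803, 0.1184, -0.3454).
  (x - mu)^T · [Sigma^{-1} · (x - mu)] = (-3)·(-0.4803) + (2)·(0.1184) + (-3)·(-0.3454) = 2.7138.

Step 4 — take square root: d = √(2.7138) ≈ 1.6474.

d(x, mu) = √(2.7138) ≈ 1.6474


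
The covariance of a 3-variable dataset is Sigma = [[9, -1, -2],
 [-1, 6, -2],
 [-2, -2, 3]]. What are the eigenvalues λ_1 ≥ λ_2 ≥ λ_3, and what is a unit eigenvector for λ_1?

Step 1 — characteristic polynomial p(λ) = det(λI - Sigma) = λ³ - tr·λ² + c_1·λ - det, where tr = trace, c_1 = sum of the principal 2×2 minors, det = det(Sigma):
  tr = 9 + 6 + 3 = 18,
  c_1 = (9·6 - (-1)²) + (9·3 - (-2)²) + (6·3 - (-2)²) = 53 + 23 + 14 = 90,
  det = 9·(6·3 - (-2)²) - (-1)·((-1)·3 - (-2)·(-2)) + (-2)·((-1)·(-2) - 6·(-2)) = 9·(14) - (-1)·(-7) + (-2)·(14) = 91.
  So p(λ) = λ³ - 18λ² + 90λ - 91.
Step 2 — look for an integer root (rational root theorem: any rational root is an integer divisor of 91). Testing λ = 7:
  p(7) = 343 - 882 + 630 - 91 = 0  ✓
  Dividing out (λ - 7): p(λ) = (λ - 7)(λ² - 11λ + 13).
Step 3 — remaining eigenvalues from the quadratic λ² - 11λ + 13 = 0:
  Δ = 11² - 4·13 = 121 - 52 = 69,  λ = (11 ± √69)/2 = (11 ± 8.3066)/2 ≈ 9.6533 or 1.3467.
  Sorted: λ_1 = 9.6533,  λ_2 = 7,  λ_3 = 1.3467  (check: sum = 18 = tr ✓).

Step 4 — unit eigenvector for λ_1 ≈ 9.6533: v spans the null space of (Sigma - λ_1 I), whose rows are
  r_1 = (-0.6533, -1, -2),  r_2 = (-1, -3.6533, -2),  r_3 = (-2, -2, -6.6533).
  v is orthogonal to every row, so take v ∝ r_1 × r_2 = ((-1)·(-2) - (-2)·(-3.6533), (-2)·(-1) - (-0.6533)·(-2), (-0.6533)·(-3.6533) - (-1)·(-1)) ≈ (-5.3066, 0.6934, 1.3868).
  Rescale (multiply by -1 so the first nonzero entry is positive): u = (5.3066, -0.6934, -1.3868).
  ||u|| = √((5.3066)² + (-0.6934)² + (-1.3868)²) = √(30.5641) ≈ 5.5285,  v_1 = u/||u|| ≈ (0.9599, -0.1254, -0.2508) (||v_1|| = 1).

λ_1 = 9.6533,  λ_2 = 7,  λ_3 = 1.3467;  v_1 ≈ (0.9599, -0.1254, -0.2508)


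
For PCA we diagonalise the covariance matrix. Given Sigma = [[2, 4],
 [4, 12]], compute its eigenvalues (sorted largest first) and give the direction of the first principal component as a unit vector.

Step 1 — characteristic polynomial of 2×2 Sigma:
  det(Sigma - λI) = λ² - trace · λ + det = 0.
  trace = 2 + 12 = 14, det = 2·12 - (4)² = 8.
Step 2 — discriminant:
  Δ = trace² - 4·det = 196 - 32 = 164.
Step 3 — eigenvalues:
  λ = (trace ± √Δ)/2 = (14 ± 12.8062)/2,
  λ_1 = 13.4031,  λ_2 = 0.5969.

Step 4 — unit eigenvector for λ_1: solve (Sigma - λ_1 I)v = 0. First row:
  (2 - 13.4031)·v_x + (4)·v_y = 0, i.e. (-11.4031)·v_x + (4)·v_y = 0,
  so v ∝ (b, λ_1 - a) = (4, 11.4031) = u.
  ||u|| = √((4)² + (11.4031)²) = √(146.0312) ≈ 12.0843,
  v_1 = u/||u|| ≈ (0.331, 0.9436) (||v_1|| = 1).

λ_1 = 13.4031,  λ_2 = 0.5969;  v_1 ≈ (0.331, 0.9436)


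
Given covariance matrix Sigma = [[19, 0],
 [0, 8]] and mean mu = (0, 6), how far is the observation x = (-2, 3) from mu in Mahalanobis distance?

Step 1 — centre the observation: (x - mu) = (-2, -3).

Step 2 — invert Sigma. det(Sigma) = 19·8 - (0)² = 152.
  Sigma^{-1} = (1/det) · [[d, -b], [-b, a]] = [[0.0526, 0],
 [0, 0.125]].

Step 3 — form the quadratic (x - mu)^T · Sigma^{-1} · (x - mu):
  Sigma^{-1} · (x - mu) = (-0.1053, -0.375).
  (x - mu)^T · [Sigma^{-1} · (x - mu)] = (-2)·(-0.1053) + (-3)·(-0.375) = 1.3355.

Step 4 — take square root: d = √(1.3355) ≈ 1.1556.

d(x, mu) = √(1.3355) ≈ 1.1556


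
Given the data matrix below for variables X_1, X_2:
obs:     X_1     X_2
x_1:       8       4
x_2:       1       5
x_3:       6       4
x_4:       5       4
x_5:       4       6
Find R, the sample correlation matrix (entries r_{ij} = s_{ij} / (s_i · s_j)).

Step 1 — column means:
  mean(X_1) = (8 + 1 + 6 + 5 + 4) / 5 = 24/5 = 4.8
  mean(X_2) = (4 + 5 + 4 + 4 + 6) / 5 = 23/5 = 4.6

Step 2 — sample variances and covariances s[i,j] = (1/(n-1)) · Σ_k (x_{k,i} - mean_i) · (x_{k,j} - mean_j), with n-1 = 4:
  s[X_1,X_1] = ((3.2)·(3.2) + (-3.8)·(-3.8) + (1.2)·(1.2) + (0.2)·(0.2) + (-0.8)·(-0.8)) / 4 = 26.8/4 = 6.7
  s[X_1,X_2] = ((3.2)·(-0.6) + (-3.8)·(0.4) + (1.2)·(-0.6) + (0.2)·(-0.6) + (-0.8)·(1.4)) / 4 = -5.4/4 = -1.35
  s[X_2,X_2] = ((-0.6)·(-0.6) + (0.4)·(0.4) + (-0.6)·(-0.6) + (-0.6)·(-0.6) + (1.4)·(1.4)) / 4 = 3.2/4 = 0.8
  Sample standard deviations s_i = √(s[i,i]):
  s(X_1) = √(6.7) = 2.5884
  s(X_2) = √(0.8) = 0.8944

Step 3 — r_{ij} = s_{ij} / (s_i · s_j):
  r[X_1,X_1] = 1 (diagonal).
  r[X_1,X_2] = -1.35 / (2.5884 · 0.8944) = -1.35 / 2.3152 = -0.5831
  r[X_2,X_2] = 1 (diagonal).

R is symmetric with unit diagonal. Assembling:

R = [[1, -0.5831],
 [-0.5831, 1]]


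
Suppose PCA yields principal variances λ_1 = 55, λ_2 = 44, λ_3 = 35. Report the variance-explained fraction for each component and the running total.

Step 1 — total variance = trace(Sigma) = Σ λ_i = 55 + 44 + 35 = 134.

Step 2 — fraction explained by component i = λ_i / Σ λ:
  PC1: 55/134 = 0.4104
  PC2: 44/134 = 0.3284
  PC3: 35/134 = 0.2612

Step 3 — cumulative fraction after k components = (λ_1 + ... + λ_k) / Σ λ:
  k = 1: 55/134 = 0.4104
  k = 2: (55 + 44)/134 = 99/134 = 0.7388
  k = 3: (55 + 44 + 35)/134 = 134/134 = 1

Summary (fraction, with percent):

explained: PC1 0.4104 (41.04%), PC2 0.3284 (32.84%), PC3 0.2612 (26.12%);  cumulative: 0.4104, 0.7388, 1


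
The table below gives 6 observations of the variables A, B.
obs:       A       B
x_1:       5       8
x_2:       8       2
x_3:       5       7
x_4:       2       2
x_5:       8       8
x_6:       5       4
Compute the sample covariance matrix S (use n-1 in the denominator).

Step 1 — column means:
  mean(A) = (5 + 8 + 5 + 2 + 8 + 5) / 6 = 33/6 = 5.5
  mean(B) = (8 + 2 + 7 + 2 + 8 + 4) / 6 = 31/6 = 5.1667

Step 2 — sample covariance S[i,j] = (1/(n-1)) · Σ_k (x_{k,i} - mean_i) · (x_{k,j} - mean_j), with n-1 = 5.
  S[A,A] = ((-0.5)·(-0.5) + (2.5)·(2.5) + (-0.5)·(-0.5) + (-3.5)·(-3.5) + (2.5)·(2.5) + (-0.5)·(-0.5)) / 5 = 25.5/5 = 5.1
  S[A,B] = ((-0.5)·(2.8333) + (2.5)·(-3.1667) + (-0.5)·(1.8333) + (-3.5)·(-3.1667) + (2.5)·(2.8333) + (-0.5)·(-1.1667)) / 5 = 8.5/5 = 1.7
  S[B,B] = ((2.8333)·(2.8333) + (-3.1667)·(-3.1667) + (1.8333)·(1.8333) + (-3.1667)·(-3.1667) + (2.8333)·(2.8333) + (-1.1667)·(-1.1667)) / 5 = 40.8333/5 = 8.1667

S is symmetric (S[j,i] = S[i,j]). Assembling:

S = [[5.1, 1.7],
 [1.7, 8.1667]]


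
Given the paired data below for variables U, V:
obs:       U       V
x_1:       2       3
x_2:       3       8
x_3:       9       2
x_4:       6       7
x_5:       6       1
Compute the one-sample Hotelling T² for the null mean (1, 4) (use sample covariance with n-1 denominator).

Step 1 — sample mean vector:
  mean(U) = (2 + 3 + 9 + 6 + 6) / 5 = 26/5 = 5.2
  mean(V) = (3 + 8 + 2 + 7 + 1) / 5 = 21/5 = 4.2
  x̄ = (5.2, 4.2),  deviation x̄ - mu_0 = (5.2, 4.2) - (1, 4) = (4.2, 0.2).

Step 2 — sample covariance matrix, S[i,j] = (1/(n-1)) · Σ_k (x_{k,i} - mean_i) · (x_{k,j} - mean_j), divisor n-1 = 4:
  S[U,U] = ((-3.2)·(-3.2) + (-2.2)·(-2.2) + (3.8)·(3.8) + (0.8)·(0.8) + (0.8)·(0.8)) / 4 = 30.8/4 = 7.7
  S[U,V] = ((-3.2)·(-1.2) + (-2.2)·(3.8) + (3.8)·(-2.2) + (0.8)·(2.8) + (0.8)·(-3.2)) / 4 = -13.2/4 = -3.3
  S[V,V] = ((-1.2)·(-1.2) + (3.8)·(3.8) + (-2.2)·(-2.2) + (2.8)·(2.8) + (-3.2)·(-3.2)) / 4 = 38.8/4 = 9.7
  S = [[7.7, -3.3],
 [-3.3, 9.7]].

Step 3 — invert S. det(S) = 7.7·9.7 - (-3.3)² = 63.8.
  S^{-1} = (1/det) · [[d, -b], [-b, a]] = [[0.152, 0.0517],
 [0.0517, 0.1207]].

Step 4 — quadratic form (x̄ - mu_0)^T · S^{-1} · (x̄ - mu_0):
  S^{-1} · (x̄ - mu_0) = (0.6489, 0.2414),
  (x̄ - mu_0)^T · [...] = (4.2)·(0.6489) + (0.2)·(0.2414) = 2.7737.

Step 5 — scale by n: T² = 5 · 2.7737 = 13.8683.

T² ≈ 13.8683


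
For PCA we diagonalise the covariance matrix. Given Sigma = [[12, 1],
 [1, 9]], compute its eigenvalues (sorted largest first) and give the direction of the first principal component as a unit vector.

Step 1 — characteristic polynomial of 2×2 Sigma:
  det(Sigma - λI) = λ² - trace · λ + det = 0.
  trace = 12 + 9 = 21, det = 12·9 - (1)² = 107.
Step 2 — discriminant:
  Δ = trace² - 4·det = 441 - 428 = 13.
Step 3 — eigenvalues:
  λ = (trace ± √Δ)/2 = (21 ± 3.6056)/2,
  λ_1 = 12.3028,  λ_2 = 8.6972.

Step 4 — unit eigenvector for λ_1: solve (Sigma - λ_1 I)v = 0. First row:
  (12 - 12.3028)·v_x + (1)·v_y = 0, i.e. (-0.3028)·v_x + (1)·v_y = 0,
  so v ∝ (b, λ_1 - a) = (1, 0.3028) = u.
  ||u|| = √((1)² + (0.3028)²) = √(1.0917) ≈ 1.0448,
  v_1 = u/||u|| ≈ (0.9571, 0.2898) (||v_1|| = 1).

λ_1 = 12.3028,  λ_2 = 8.6972;  v_1 ≈ (0.9571, 0.2898)


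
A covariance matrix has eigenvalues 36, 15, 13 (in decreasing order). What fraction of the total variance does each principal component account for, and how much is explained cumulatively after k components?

Step 1 — total variance = trace(Sigma) = Σ λ_i = 36 + 15 + 13 = 64.

Step 2 — fraction explained by component i = λ_i / Σ λ:
  PC1: 36/64 = 0.5625
  PC2: 15/64 = 0.2344
  PC3: 13/64 = 0.2031

Step 3 — cumulative fraction after k components = (λ_1 + ... + λ_k) / Σ λ:
  k = 1: 36/64 = 0.5625
  k = 2: (36 + 15)/64 = 51/64 = 0.7969
  k = 3: (36 + 15 + 13)/64 = 64/64 = 1

Summary (fraction, with percent):

explained: PC1 0.5625 (56.25%), PC2 0.2344 (23.44%), PC3 0.2031 (20.31%);  cumulative: 0.5625, 0.7969, 1


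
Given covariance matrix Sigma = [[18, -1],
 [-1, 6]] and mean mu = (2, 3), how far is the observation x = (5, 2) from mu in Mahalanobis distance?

Step 1 — centre the observation: (x - mu) = (3, -1).

Step 2 — invert Sigma. det(Sigma) = 18·6 - (-1)² = 107.
  Sigma^{-1} = (1/det) · [[d, -b], [-b, a]] = [[0.0561, 0.0093],
 [0.0093, 0.1682]].

Step 3 — form the quadratic (x - mu)^T · Sigma^{-1} · (x - mu):
  Sigma^{-1} · (x - mu) = (0.1589, -0.1402).
  (x - mu)^T · [Sigma^{-1} · (x - mu)] = (3)·(0.1589) + (-1)·(-0.1402) = 0.6168.

Step 4 — take square root: d = √(0.6168) ≈ 0.7854.

d(x, mu) = √(0.6168) ≈ 0.7854


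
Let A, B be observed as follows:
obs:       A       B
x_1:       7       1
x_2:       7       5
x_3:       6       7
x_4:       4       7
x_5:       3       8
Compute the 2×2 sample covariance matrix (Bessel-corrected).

Step 1 — column means:
  mean(A) = (7 + 7 + 6 + 4 + 3) / 5 = 27/5 = 5.4
  mean(B) = (1 + 5 + 7 + 7 + 8) / 5 = 28/5 = 5.6

Step 2 — sample covariance S[i,j] = (1/(n-1)) · Σ_k (x_{k,i} - mean_i) · (x_{k,j} - mean_j), with n-1 = 4.
  S[A,A] = ((1.6)·(1.6) + (1.6)·(1.6) + (0.6)·(0.6) + (-1.4)·(-1.4) + (-2.4)·(-2.4)) / 4 = 13.2/4 = 3.3
  S[A,B] = ((1.6)·(-4.6) + (1.6)·(-0.6) + (0.6)·(1.4) + (-1.4)·(1.4) + (-2.4)·(2.4)) / 4 = -15.2/4 = -3.8
  S[B,B] = ((-4.6)·(-4.6) + (-0.6)·(-0.6) + (1.4)·(1.4) + (1.4)·(1.4) + (2.4)·(2.4)) / 4 = 31.2/4 = 7.8

S is symmetric (S[j,i] = S[i,j]). Assembling:

S = [[3.3, -3.8],
 [-3.8, 7.8]]


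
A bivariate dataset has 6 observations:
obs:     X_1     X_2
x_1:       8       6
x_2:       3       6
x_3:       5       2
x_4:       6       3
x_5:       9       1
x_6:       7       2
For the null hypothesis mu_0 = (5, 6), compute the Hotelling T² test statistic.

Step 1 — sample mean vector:
  mean(X_1) = (8 + 3 + 5 + 6 + 9 + 7) / 6 = 38/6 = 6.3333
  mean(X_2) = (6 + 6 + 2 + 3 + 1 + 2) / 6 = 20/6 = 3.3333
  x̄ = (6.3333, 3.3333),  deviation x̄ - mu_0 = (6.3333, 3.3333) - (5, 6) = (1.3333, -2.6667).

Step 2 — sample covariance matrix, S[i,j] = (1/(n-1)) · Σ_k (x_{k,i} - mean_i) · (x_{k,j} - mean_j), divisor n-1 = 5:
  S[X_1,X_1] = ((1.6667)·(1.6667) + (-3.3333)·(-3.3333) + (-1.3333)·(-1.3333) + (-0.3333)·(-0.3333) + (2.6667)·(2.6667) + (0.6667)·(0.6667)) / 5 = 23.3333/5 = 4.6667
  S[X_1,X_2] = ((1.6667)·(2.6667) + (-3.3333)·(2.6667) + (-1.3333)·(-1.3333) + (-0.3333)·(-0.3333) + (2.6667)·(-2.3333) + (0.6667)·(-1.3333)) / 5 = -9.6667/5 = -1.9333
  S[X_2,X_2] = ((2.6667)·(2.6667) + (2.6667)·(2.6667) + (-1.3333)·(-1.3333) + (-0.3333)·(-0.3333) + (-2.3333)·(-2.3333) + (-1.3333)·(-1.3333)) / 5 = 23.3333/5 = 4.6667
  S = [[4.6667, -1.9333],
 [-1.9333, 4.6667]].

Step 3 — invert S. det(S) = 4.6667·4.6667 - (-1.9333)² = 18.04.
  S^{-1} = (1/det) · [[d, -b], [-b, a]] = [[0.2587, 0.1072],
 [0.1072, 0.2587]].

Step 4 — quadratic form (x̄ - mu_0)^T · S^{-1} · (x̄ - mu_0):
  S^{-1} · (x̄ - mu_0) = (0.0591, -0.5469),
  (x̄ - mu_0)^T · [...] = (1.3333)·(0.0591) + (-2.6667)·(-0.5469) = 1.5373.

Step 5 — scale by n: T² = 6 · 1.5373 = 9.2239.

T² ≈ 9.2239


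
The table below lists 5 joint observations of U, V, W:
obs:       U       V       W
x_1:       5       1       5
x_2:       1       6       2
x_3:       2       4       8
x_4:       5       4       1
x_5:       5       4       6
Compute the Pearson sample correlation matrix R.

Step 1 — column means:
  mean(U) = (5 + 1 + 2 + 5 + 5) / 5 = 18/5 = 3.6
  mean(V) = (1 + 6 + 4 + 4 + 4) / 5 = 19/5 = 3.8
  mean(W) = (5 + 2 + 8 + 1 + 6) / 5 = 22/5 = 4.4

Step 2 — sample variances and covariances s[i,j] = (1/(n-1)) · Σ_k (x_{k,i} - mean_i) · (x_{k,j} - mean_j), with n-1 = 4:
  s[U,U] = ((1.4)·(1.4) + (-2.6)·(-2.6) + (-1.6)·(-1.6) + (1.4)·(1.4) + (1.4)·(1.4)) / 4 = 15.2/4 = 3.8
  s[U,V] = ((1.4)·(-2.8) + (-2.6)·(2.2) + (-1.6)·(0.2) + (1.4)·(0.2) + (1.4)·(0.2)) / 4 = -9.4/4 = -2.35
  s[U,W] = ((1.4)·(0.6) + (-2.6)·(-2.4) + (-1.6)·(3.6) + (1.4)·(-3.4) + (1.4)·(1.6)) / 4 = -1.2/4 = -0.3
  s[V,V] = ((-2.8)·(-2.8) + (2.2)·(2.2) + (0.2)·(0.2) + (0.2)·(0.2) + (0.2)·(0.2)) / 4 = 12.8/4 = 3.2
  s[V,W] = ((-2.8)·(0.6) + (2.2)·(-2.4) + (0.2)·(3.6) + (0.2)·(-3.4) + (0.2)·(1.6)) / 4 = -6.6/4 = -1.65
  s[W,W] = ((0.6)·(0.6) + (-2.4)·(-2.4) + (3.6)·(3.6) + (-3.4)·(-3.4) + (1.6)·(1.6)) / 4 = 33.2/4 = 8.3
  Sample standard deviations s_i = √(s[i,i]):
  s(U) = √(3.8) = 1.9494
  s(V) = √(3.2) = 1.7889
  s(W) = √(8.3) = 2.881

Step 3 — r_{ij} = s_{ij} / (s_i · s_j):
  r[U,U] = 1 (diagonal).
  r[U,V] = -2.35 / (1.9494 · 1.7889) = -2.35 / 3.4871 = -0.6739
  r[U,W] = -0.3 / (1.9494 · 2.881) = -0.3 / 5.616 = -0.0534
  r[V,V] = 1 (diagonal).
  r[V,W] = -1.65 / (1.7889 · 2.881) = -1.65 / 5.1536 = -0.3202
  r[W,W] = 1 (diagonal).

R is symmetric with unit diagonal. Assembling:

R = [[1, -0.6739, -0.0534],
 [-0.6739, 1, -0.3202],
 [-0.0534, -0.3202, 1]]


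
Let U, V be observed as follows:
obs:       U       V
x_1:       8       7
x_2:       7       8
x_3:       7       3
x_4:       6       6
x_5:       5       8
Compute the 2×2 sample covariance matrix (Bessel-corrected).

Step 1 — column means:
  mean(U) = (8 + 7 + 7 + 6 + 5) / 5 = 33/5 = 6.6
  mean(V) = (7 + 8 + 3 + 6 + 8) / 5 = 32/5 = 6.4

Step 2 — sample covariance S[i,j] = (1/(n-1)) · Σ_k (x_{k,i} - mean_i) · (x_{k,j} - mean_j), with n-1 = 4.
  S[U,U] = ((1.4)·(1.4) + (0.4)·(0.4) + (0.4)·(0.4) + (-0.6)·(-0.6) + (-1.6)·(-1.6)) / 4 = 5.2/4 = 1.3
  S[U,V] = ((1.4)·(0.6) + (0.4)·(1.6) + (0.4)·(-3.4) + (-0.6)·(-0.4) + (-1.6)·(1.6)) / 4 = -2.2/4 = -0.55
  S[V,V] = ((0.6)·(0.6) + (1.6)·(1.6) + (-3.4)·(-3.4) + (-0.4)·(-0.4) + (1.6)·(1.6)) / 4 = 17.2/4 = 4.3

S is symmetric (S[j,i] = S[i,j]). Assembling:

S = [[1.3, -0.55],
 [-0.55, 4.3]]


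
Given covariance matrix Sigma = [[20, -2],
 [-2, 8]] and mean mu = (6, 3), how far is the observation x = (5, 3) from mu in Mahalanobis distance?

Step 1 — centre the observation: (x - mu) = (-1, 0).

Step 2 — invert Sigma. det(Sigma) = 20·8 - (-2)² = 156.
  Sigma^{-1} = (1/det) · [[d, -b], [-b, a]] = [[0.0513, 0.0128],
 [0.0128, 0.1282]].

Step 3 — form the quadratic (x - mu)^T · Sigma^{-1} · (x - mu):
  Sigma^{-1} · (x - mu) = (-0.0513, -0.0128).
  (x - mu)^T · [Sigma^{-1} · (x - mu)] = (-1)·(-0.0513) + (0)·(-0.0128) = 0.0513.

Step 4 — take square root: d = √(0.0513) ≈ 0.2265.

d(x, mu) = √(0.0513) ≈ 0.2265


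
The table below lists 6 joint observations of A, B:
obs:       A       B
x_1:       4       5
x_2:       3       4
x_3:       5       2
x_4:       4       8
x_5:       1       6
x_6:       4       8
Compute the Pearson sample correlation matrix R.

Step 1 — column means:
  mean(A) = (4 + 3 + 5 + 4 + 1 + 4) / 6 = 21/6 = 3.5
  mean(B) = (5 + 4 + 2 + 8 + 6 + 8) / 6 = 33/6 = 5.5

Step 2 — sample variances and covariances s[i,j] = (1/(n-1)) · Σ_k (x_{k,i} - mean_i) · (x_{k,j} - mean_j), with n-1 = 5:
  s[A,A] = ((0.5)·(0.5) + (-0.5)·(-0.5) + (1.5)·(1.5) + (0.5)·(0.5) + (-2.5)·(-2.5) + (0.5)·(0.5)) / 5 = 9.5/5 = 1.9
  s[A,B] = ((0.5)·(-0.5) + (-0.5)·(-1.5) + (1.5)·(-3.5) + (0.5)·(2.5) + (-2.5)·(0.5) + (0.5)·(2.5)) / 5 = -3.5/5 = -0.7
  s[B,B] = ((-0.5)·(-0.5) + (-1.5)·(-1.5) + (-3.5)·(-3.5) + (2.5)·(2.5) + (0.5)·(0.5) + (2.5)·(2.5)) / 5 = 27.5/5 = 5.5
  Sample standard deviations s_i = √(s[i,i]):
  s(A) = √(1.9) = 1.3784
  s(B) = √(5.5) = 2.3452

Step 3 — r_{ij} = s_{ij} / (s_i · s_j):
  r[A,A] = 1 (diagonal).
  r[A,B] = -0.7 / (1.3784 · 2.3452) = -0.7 / 3.2326 = -0.2165
  r[B,B] = 1 (diagonal).

R is symmetric with unit diagonal. Assembling:

R = [[1, -0.2165],
 [-0.2165, 1]]


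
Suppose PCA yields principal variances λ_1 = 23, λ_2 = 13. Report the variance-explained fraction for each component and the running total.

Step 1 — total variance = trace(Sigma) = Σ λ_i = 23 + 13 = 36.

Step 2 — fraction explained by component i = λ_i / Σ λ:
  PC1: 23/36 = 0.6389
  PC2: 13/36 = 0.3611

Step 3 — cumulative fraction after k components = (λ_1 + ... + λ_k) / Σ λ:
  k = 1: 23/36 = 0.6389
  k = 2: (23 + 13)/36 = 36/36 = 1

Summary (fraction, with percent):

explained: PC1 0.6389 (63.89%), PC2 0.3611 (36.11%);  cumulative: 0.6389, 1


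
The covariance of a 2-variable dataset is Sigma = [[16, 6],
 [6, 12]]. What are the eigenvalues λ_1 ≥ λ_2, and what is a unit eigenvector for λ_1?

Step 1 — characteristic polynomial of 2×2 Sigma:
  det(Sigma - λI) = λ² - trace · λ + det = 0.
  trace = 16 + 12 = 28, det = 16·12 - (6)² = 156.
Step 2 — discriminant:
  Δ = trace² - 4·det = 784 - 624 = 160.
Step 3 — eigenvalues:
  λ = (trace ± √Δ)/2 = (28 ± 12.6491)/2,
  λ_1 = 20.3246,  λ_2 = 7.6754.

Step 4 — unit eigenvector for λ_1: solve (Sigma - λ_1 I)v = 0. First row:
  (16 - 20.3246)·v_x + (6)·v_y = 0, i.e. (-4.3246)·v_x + (6)·v_y = 0,
  so v ∝ (b, λ_1 - a) = (6, 4.3246) = u.
  ||u|| = √((6)² + (4.3246)²) = √(54.7018) ≈ 7.3961,
  v_1 = u/||u|| ≈ (0.8112, 0.5847) (||v_1|| = 1).

λ_1 = 20.3246,  λ_2 = 7.6754;  v_1 ≈ (0.8112, 0.5847)


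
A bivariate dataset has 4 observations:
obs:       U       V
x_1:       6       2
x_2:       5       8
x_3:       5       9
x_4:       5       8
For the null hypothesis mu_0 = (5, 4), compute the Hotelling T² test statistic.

Step 1 — sample mean vector:
  mean(U) = (6 + 5 + 5 + 5) / 4 = 21/4 = 5.25
  mean(V) = (2 + 8 + 9 + 8) / 4 = 27/4 = 6.75
  x̄ = (5.25, 6.75),  deviation x̄ - mu_0 = (5.25, 6.75) - (5, 4) = (0.25, 2.75).

Step 2 — sample covariance matrix, S[i,j] = (1/(n-1)) · Σ_k (x_{k,i} - mean_i) · (x_{k,j} - mean_j), divisor n-1 = 3:
  S[U,U] = ((0.75)·(0.75) + (-0.25)·(-0.25) + (-0.25)·(-0.25) + (-0.25)·(-0.25)) / 3 = 0.75/3 = 0.25
  S[U,V] = ((0.75)·(-4.75) + (-0.25)·(1.25) + (-0.25)·(2.25) + (-0.25)·(1.25)) / 3 = -4.75/3 = -1.5833
  S[V,V] = ((-4.75)·(-4.75) + (1.25)·(1.25) + (2.25)·(2.25) + (1.25)·(1.25)) / 3 = 30.75/3 = 10.25
  S = [[0.25, -1.5833],
 [-1.5833, 10.25]].

Step 3 — invert S. det(S) = 0.25·10.25 - (-1.5833)² = 0.0556.
  S^{-1} = (1/det) · [[d, -b], [-b, a]] = [[184.5, 28.5],
 [28.5, 4.5]].

Step 4 — quadratic form (x̄ - mu_0)^T · S^{-1} · (x̄ - mu_0):
  S^{-1} · (x̄ - mu_0) = (124.5, 19.5),
  (x̄ - mu_0)^T · [...] = (0.25)·(124.5) + (2.75)·(19.5) = 84.75.

Step 5 — scale by n: T² = 4 · 84.75 = 339.

T² ≈ 339


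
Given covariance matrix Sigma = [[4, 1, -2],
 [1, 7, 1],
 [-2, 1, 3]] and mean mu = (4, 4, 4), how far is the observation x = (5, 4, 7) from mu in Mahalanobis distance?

Step 1 — centre the observation: (x - mu) = (1, 0, 3).

Step 2 — invert Sigma (cofactor / det for 3×3, or solve directly):
  Sigma^{-1} = [[0.4444, -0.1111, 0.3333],
 [-0.1111, 0.1778, -0.1333],
 [0.3333, -0.1333, 0.6]].

Step 3 — form the quadratic (x - mu)^T · Sigma^{-1} · (x - mu):
  Sigma^{-1} · (x - mu) = (1.4444, -0.5111, 2.1333).
  (x - mu)^T · [Sigma^{-1} · (x - mu)] = (1)·(1.4444) + (0)·(-0.5111) + (3)·(2.1333) = 7.8444.

Step 4 — take square root: d = √(7.8444) ≈ 2.8008.

d(x, mu) = √(7.8444) ≈ 2.8008


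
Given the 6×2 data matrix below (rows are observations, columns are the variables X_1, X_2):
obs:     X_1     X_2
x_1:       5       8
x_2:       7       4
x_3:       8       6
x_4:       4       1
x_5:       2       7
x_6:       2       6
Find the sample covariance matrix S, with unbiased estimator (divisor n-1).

Step 1 — column means:
  mean(X_1) = (5 + 7 + 8 + 4 + 2 + 2) / 6 = 28/6 = 4.6667
  mean(X_2) = (8 + 4 + 6 + 1 + 7 + 6) / 6 = 32/6 = 5.3333

Step 2 — sample covariance S[i,j] = (1/(n-1)) · Σ_k (x_{k,i} - mean_i) · (x_{k,j} - mean_j), with n-1 = 5.
  S[X_1,X_1] = ((0.3333)·(0.3333) + (2.3333)·(2.3333) + (3.3333)·(3.3333) + (-0.6667)·(-0.6667) + (-2.6667)·(-2.6667) + (-2.6667)·(-2.6667)) / 5 = 31.3333/5 = 6.2667
  S[X_1,X_2] = ((0.3333)·(2.6667) + (2.3333)·(-1.3333) + (3.3333)·(0.6667) + (-0.6667)·(-4.3333) + (-2.6667)·(1.6667) + (-2.6667)·(0.6667)) / 5 = -3.3333/5 = -0.6667
  S[X_2,X_2] = ((2.6667)·(2.6667) + (-1.3333)·(-1.3333) + (0.6667)·(0.6667) + (-4.3333)·(-4.3333) + (1.6667)·(1.6667) + (0.6667)·(0.6667)) / 5 = 31.3333/5 = 6.2667

S is symmetric (S[j,i] = S[i,j]). Assembling:

S = [[6.2667, -0.6667],
 [-0.6667, 6.2667]]


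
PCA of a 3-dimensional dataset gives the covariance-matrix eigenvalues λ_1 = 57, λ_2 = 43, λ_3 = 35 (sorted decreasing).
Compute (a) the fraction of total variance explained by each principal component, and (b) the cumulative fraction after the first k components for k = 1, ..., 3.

Step 1 — total variance = trace(Sigma) = Σ λ_i = 57 + 43 + 35 = 135.

Step 2 — fraction explained by component i = λ_i / Σ λ:
  PC1: 57/135 = 0.4222
  PC2: 43/135 = 0.3185
  PC3: 35/135 = 0.2593

Step 3 — cumulative fraction after k components = (λ_1 + ... + λ_k) / Σ λ:
  k = 1: 57/135 = 0.4222
  k = 2: (57 + 43)/135 = 100/135 = 0.7407
  k = 3: (57 + 43 + 35)/135 = 135/135 = 1

Summary (fraction, with percent):

explained: PC1 0.4222 (42.22%), PC2 0.3185 (31.85%), PC3 0.2593 (25.93%);  cumulative: 0.4222, 0.7407, 1


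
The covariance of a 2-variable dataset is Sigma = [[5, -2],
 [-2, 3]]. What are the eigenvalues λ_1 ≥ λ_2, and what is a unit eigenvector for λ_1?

Step 1 — characteristic polynomial of 2×2 Sigma:
  det(Sigma - λI) = λ² - trace · λ + det = 0.
  trace = 5 + 3 = 8, det = 5·3 - (-2)² = 11.
Step 2 — discriminant:
  Δ = trace² - 4·det = 64 - 44 = 20.
Step 3 — eigenvalues:
  λ = (trace ± √Δ)/2 = (8 ± 4.4721)/2,
  λ_1 = 6.2361,  λ_2 = 1.7639.

Step 4 — unit eigenvector for λ_1: solve (Sigma - λ_1 I)v = 0. First row:
  (5 - 6.2361)·v_x + (-2)·v_y = 0, i.e. (-1.2361)·v_x + (-2)·v_y = 0,
  so v ∝ (b, λ_1 - a) = (-2, 1.2361); multiply by -1 so the first entry is positive: u = (2, -1.2361).
  ||u|| = √((2)² + (-1.2361)²) = √(5.5279) ≈ 2.3511,
  v_1 = u/||u|| ≈ (0.8507, -0.5257) (||v_1|| = 1).

λ_1 = 6.2361,  λ_2 = 1.7639;  v_1 ≈ (0.8507, -0.5257)


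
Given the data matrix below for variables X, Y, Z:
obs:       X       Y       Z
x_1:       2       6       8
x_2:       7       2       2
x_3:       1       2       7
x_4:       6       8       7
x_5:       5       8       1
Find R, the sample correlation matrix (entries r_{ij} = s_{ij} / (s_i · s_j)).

Step 1 — column means:
  mean(X) = (2 + 7 + 1 + 6 + 5) / 5 = 21/5 = 4.2
  mean(Y) = (6 + 2 + 2 + 8 + 8) / 5 = 26/5 = 5.2
  mean(Z) = (8 + 2 + 7 + 7 + 1) / 5 = 25/5 = 5

Step 2 — sample variances and covariances s[i,j] = (1/(n-1)) · Σ_k (x_{k,i} - mean_i) · (x_{k,j} - mean_j), with n-1 = 4:
  s[X,X] = ((-2.2)·(-2.2) + (2.8)·(2.8) + (-3.2)·(-3.2) + (1.8)·(1.8) + (0.8)·(0.8)) / 4 = 26.8/4 = 6.7
  s[X,Y] = ((-2.2)·(0.8) + (2.8)·(-3.2) + (-3.2)·(-3.2) + (1.8)·(2.8) + (0.8)·(2.8)) / 4 = 6.8/4 = 1.7
  s[X,Z] = ((-2.2)·(3) + (2.8)·(-3) + (-3.2)·(2) + (1.8)·(2) + (0.8)·(-4)) / 4 = -21/4 = -5.25
  s[Y,Y] = ((0.8)·(0.8) + (-3.2)·(-3.2) + (-3.2)·(-3.2) + (2.8)·(2.8) + (2.8)·(2.8)) / 4 = 36.8/4 = 9.2
  s[Y,Z] = ((0.8)·(3) + (-3.2)·(-3) + (-3.2)·(2) + (2.8)·(2) + (2.8)·(-4)) / 4 = 0/4 = 0
  s[Z,Z] = ((3)·(3) + (-3)·(-3) + (2)·(2) + (2)·(2) + (-4)·(-4)) / 4 = 42/4 = 10.5
  Sample standard deviations s_i = √(s[i,i]):
  s(X) = √(6.7) = 2.5884
  s(Y) = √(9.2) = 3.0332
  s(Z) = √(10.5) = 3.2404

Step 3 — r_{ij} = s_{ij} / (s_i · s_j):
  r[X,X] = 1 (diagonal).
  r[X,Y] = 1.7 / (2.5884 · 3.0332) = 1.7 / 7.8511 = 0.2165
  r[X,Z] = -5.25 / (2.5884 · 3.2404) = -5.25 / 8.3875 = -0.6259
  r[Y,Y] = 1 (diagonal).
  r[Y,Z] = 0 / (3.0332 · 3.2404) = 0 / 9.8285 = 0
  r[Z,Z] = 1 (diagonal).

R is symmetric with unit diagonal. Assembling:

R = [[1, 0.2165, -0.6259],
 [0.2165, 1, 0],
 [-0.6259, 0, 1]]


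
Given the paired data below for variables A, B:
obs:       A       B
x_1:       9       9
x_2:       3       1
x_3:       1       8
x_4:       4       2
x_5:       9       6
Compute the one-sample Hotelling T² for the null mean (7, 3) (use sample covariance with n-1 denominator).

Step 1 — sample mean vector:
  mean(A) = (9 + 3 + 1 + 4 + 9) / 5 = 26/5 = 5.2
  mean(B) = (9 + 1 + 8 + 2 + 6) / 5 = 26/5 = 5.2
  x̄ = (5.2, 5.2),  deviation x̄ - mu_0 = (5.2, 5.2) - (7, 3) = (-1.8, 2.2).

Step 2 — sample covariance matrix, S[i,j] = (1/(n-1)) · Σ_k (x_{k,i} - mean_i) · (x_{k,j} - mean_j), divisor n-1 = 4:
  S[A,A] = ((3.8)·(3.8) + (-2.2)·(-2.2) + (-4.2)·(-4.2) + (-1.2)·(-1.2) + (3.8)·(3.8)) / 4 = 52.8/4 = 13.2
  S[A,B] = ((3.8)·(3.8) + (-2.2)·(-4.2) + (-4.2)·(2.8) + (-1.2)·(-3.2) + (3.8)·(0.8)) / 4 = 18.8/4 = 4.7
  S[B,B] = ((3.8)·(3.8) + (-4.2)·(-4.2) + (2.8)·(2.8) + (-3.2)·(-3.2) + (0.8)·(0.8)) / 4 = 50.8/4 = 12.7
  S = [[13.2, 4.7],
 [4.7, 12.7]].

Step 3 — invert S. det(S) = 13.2·12.7 - (4.7)² = 145.55.
  S^{-1} = (1/det) · [[d, -b], [-b, a]] = [[0.0873, -0.0323],
 [-0.0323, 0.0907]].

Step 4 — quadratic form (x̄ - mu_0)^T · S^{-1} · (x̄ - mu_0):
  S^{-1} · (x̄ - mu_0) = (-0.2281, 0.2576),
  (x̄ - mu_0)^T · [...] = (-1.8)·(-0.2281) + (2.2)·(0.2576) = 0.9774.

Step 5 — scale by n: T² = 5 · 0.9774 = 4.887.

T² ≈ 4.887


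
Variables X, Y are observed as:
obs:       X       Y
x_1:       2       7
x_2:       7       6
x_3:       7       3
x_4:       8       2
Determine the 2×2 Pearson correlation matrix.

Step 1 — column means:
  mean(X) = (2 + 7 + 7 + 8) / 4 = 24/4 = 6
  mean(Y) = (7 + 6 + 3 + 2) / 4 = 18/4 = 4.5

Step 2 — sample variances and covariances s[i,j] = (1/(n-1)) · Σ_k (x_{k,i} - mean_i) · (x_{k,j} - mean_j), with n-1 = 3:
  s[X,X] = ((-4)·(-4) + (1)·(1) + (1)·(1) + (2)·(2)) / 3 = 22/3 = 7.3333
  s[X,Y] = ((-4)·(2.5) + (1)·(1.5) + (1)·(-1.5) + (2)·(-2.5)) / 3 = -15/3 = -5
  s[Y,Y] = ((2.5)·(2.5) + (1.5)·(1.5) + (-1.5)·(-1.5) + (-2.5)·(-2.5)) / 3 = 17/3 = 5.6667
  Sample standard deviations s_i = √(s[i,i]):
  s(X) = √(7.3333) = 2.708
  s(Y) = √(5.6667) = 2.3805

Step 3 — r_{ij} = s_{ij} / (s_i · s_j):
  r[X,X] = 1 (diagonal).
  r[X,Y] = -5 / (2.708 · 2.3805) = -5 / 6.4464 = -0.7756
  r[Y,Y] = 1 (diagonal).

R is symmetric with unit diagonal. Assembling:

R = [[1, -0.7756],
 [-0.7756, 1]]


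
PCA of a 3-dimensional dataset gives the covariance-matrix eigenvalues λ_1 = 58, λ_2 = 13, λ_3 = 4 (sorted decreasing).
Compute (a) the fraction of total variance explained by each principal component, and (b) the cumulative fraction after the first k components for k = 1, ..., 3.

Step 1 — total variance = trace(Sigma) = Σ λ_i = 58 + 13 + 4 = 75.

Step 2 — fraction explained by component i = λ_i / Σ λ:
  PC1: 58/75 = 0.7733
  PC2: 13/75 = 0.1733
  PC3: 4/75 = 0.0533

Step 3 — cumulative fraction after k components = (λ_1 + ... + λ_k) / Σ λ:
  k = 1: 58/75 = 0.7733
  k = 2: (58 + 13)/75 = 71/75 = 0.9467
  k = 3: (58 + 13 + 4)/75 = 75/75 = 1

Summary (fraction, with percent):

explained: PC1 0.7733 (77.33%), PC2 0.1733 (17.33%), PC3 0.0533 (5.33%);  cumulative: 0.7733, 0.9467, 1


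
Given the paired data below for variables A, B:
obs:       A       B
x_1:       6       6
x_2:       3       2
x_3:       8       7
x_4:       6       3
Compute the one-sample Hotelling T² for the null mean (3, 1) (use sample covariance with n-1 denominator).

Step 1 — sample mean vector:
  mean(A) = (6 + 3 + 8 + 6) / 4 = 23/4 = 5.75
  mean(B) = (6 + 2 + 7 + 3) / 4 = 18/4 = 4.5
  x̄ = (5.75, 4.5),  deviation x̄ - mu_0 = (5.75, 4.5) - (3, 1) = (2.75, 3.5).

Step 2 — sample covariance matrix, S[i,j] = (1/(n-1)) · Σ_k (x_{k,i} - mean_i) · (x_{k,j} - mean_j), divisor n-1 = 3:
  S[A,A] = ((0.25)·(0.25) + (-2.75)·(-2.75) + (2.25)·(2.25) + (0.25)·(0.25)) / 3 = 12.75/3 = 4.25
  S[A,B] = ((0.25)·(1.5) + (-2.75)·(-2.5) + (2.25)·(2.5) + (0.25)·(-1.5)) / 3 = 12.5/3 = 4.1667
  S[B,B] = ((1.5)·(1.5) + (-2.5)·(-2.5) + (2.5)·(2.5) + (-1.5)·(-1.5)) / 3 = 17/3 = 5.6667
  S = [[4.25, 4.1667],
 [4.1667, 5.6667]].

Step 3 — invert S. det(S) = 4.25·5.6667 - (4.1667)² = 6.7222.
  S^{-1} = (1/det) · [[d, -b], [-b, a]] = [[0.843, -0.6198],
 [-0.6198, 0.6322]].

Step 4 — quadratic form (x̄ - mu_0)^T · S^{-1} · (x̄ - mu_0):
  S^{-1} · (x̄ - mu_0) = (0.1488, 0.5083),
  (x̄ - mu_0)^T · [...] = (2.75)·(0.1488) + (3.5)·(0.5083) = 2.188.

Step 5 — scale by n: T² = 4 · 2.188 = 8.7521.

T² ≈ 8.7521


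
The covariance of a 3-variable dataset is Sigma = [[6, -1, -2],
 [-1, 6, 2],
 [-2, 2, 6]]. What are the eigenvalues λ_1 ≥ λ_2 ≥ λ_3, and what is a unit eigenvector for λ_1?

Step 1 — characteristic polynomial p(λ) = det(λI - Sigma) = λ³ - tr·λ² + c_1·λ - det, where tr = trace, c_1 = sum of the principal 2×2 minors, det = det(Sigma):
  tr = 6 + 6 + 6 = 18,
  c_1 = (6·6 - (-1)²) + (6·6 - (-2)²) + (6·6 - (2)²) = 35 + 32 + 32 = 99,
  det = 6·(6·6 - (2)²) - (-1)·((-1)·6 - (2)·(-2)) + (-2)·((-1)·(2) - 6·(-2)) = 6·(32) - (-1)·(-2) + (-2)·(10) = 170.
  So p(λ) = λ³ - 18λ² + 99λ - 170.
Step 2 — look for an integer root (rational root theorem: any rational root is an integer divisor of 170). Testing λ = 5:
  p(5) = 125 - 450 + 495 - 170 = 0  ✓
  Dividing out (λ - 5): p(λ) = (λ - 5)(λ² - 13λ + 34).
Step 3 — remaining eigenvalues from the quadratic λ² - 13λ + 34 = 0:
  Δ = 13² - 4·34 = 169 - 136 = 33,  λ = (13 ± √33)/2 = (13 ± 5.7446)/2 ≈ 9.3723 or 3.6277.
  Sorted: λ_1 = 9.3723,  λ_2 = 5,  λ_3 = 3.6277  (check: sum = 18 = tr ✓).

Step 4 — unit eigenvector for λ_1 ≈ 9.3723: v spans the null space of (Sigma - λ_1 I), whose rows are
  r_1 = (-3.3723, -1, -2),  r_2 = (-1, -3.3723, 2),  r_3 = (-2, 2, -3.3723).
  v is orthogonal to every row, so take v ∝ r_1 × r_2 = ((-1)·(2) - (-2)·(-3.3723), (-2)·(-1) - (-3.3723)·(2), (-3.3723)·(-3.3723) - (-1)·(-1)) ≈ (-8.7446, 8.7446, 10.3723).
  Rescale (multiply by -1 so the first nonzero entry is positive): u = (8.7446, -8.7446, -10.3723).
  ||u|| = √((8.7446)² + (-8.7446)² + (-10.3723)²) = √(260.519) ≈ 16.1406,  v_1 = u/||u|| ≈ (0.5418, -0.5418, -0.6426) (||v_1|| = 1).

λ_1 = 9.3723,  λ_2 = 5,  λ_3 = 3.6277;  v_1 ≈ (0.5418, -0.5418, -0.6426)


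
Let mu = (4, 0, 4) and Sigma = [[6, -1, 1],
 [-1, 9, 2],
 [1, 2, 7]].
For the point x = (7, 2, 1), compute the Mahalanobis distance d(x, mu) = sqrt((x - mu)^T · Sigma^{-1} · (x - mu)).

Step 1 — centre the observation: (x - mu) = (3, 2, -3).

Step 2 — invert Sigma (cofactor / det for 3×3, or solve directly):
  Sigma^{-1} = [[0.1766, 0.0269, -0.0329],
 [0.0269, 0.1228, -0.0389],
 [-0.0329, -0.0389, 0.1587]].

Step 3 — form the quadratic (x - mu)^T · Sigma^{-1} · (x - mu):
  Sigma^{-1} · (x - mu) = (0.6826, 0.4431, -0.6527).
  (x - mu)^T · [Sigma^{-1} · (x - mu)] = (3)·(0.6826) + (2)·(0.4431) + (-3)·(-0.6527) = 4.8922.

Step 4 — take square root: d = √(4.8922) ≈ 2.2118.

d(x, mu) = √(4.8922) ≈ 2.2118


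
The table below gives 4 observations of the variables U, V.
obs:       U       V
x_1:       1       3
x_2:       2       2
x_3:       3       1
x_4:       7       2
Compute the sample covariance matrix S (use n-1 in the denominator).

Step 1 — column means:
  mean(U) = (1 + 2 + 3 + 7) / 4 = 13/4 = 3.25
  mean(V) = (3 + 2 + 1 + 2) / 4 = 8/4 = 2

Step 2 — sample covariance S[i,j] = (1/(n-1)) · Σ_k (x_{k,i} - mean_i) · (x_{k,j} - mean_j), with n-1 = 3.
  S[U,U] = ((-2.25)·(-2.25) + (-1.25)·(-1.25) + (-0.25)·(-0.25) + (3.75)·(3.75)) / 3 = 20.75/3 = 6.9167
  S[U,V] = ((-2.25)·(1) + (-1.25)·(0) + (-0.25)·(-1) + (3.75)·(0)) / 3 = -2/3 = -0.6667
  S[V,V] = ((1)·(1) + (0)·(0) + (-1)·(-1) + (0)·(0)) / 3 = 2/3 = 0.6667

S is symmetric (S[j,i] = S[i,j]). Assembling:

S = [[6.9167, -0.6667],
 [-0.6667, 0.6667]]


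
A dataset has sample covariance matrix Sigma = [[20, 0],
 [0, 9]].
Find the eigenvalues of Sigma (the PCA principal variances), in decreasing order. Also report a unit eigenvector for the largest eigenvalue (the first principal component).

Step 1 — characteristic polynomial of 2×2 Sigma:
  det(Sigma - λI) = λ² - trace · λ + det = 0.
  trace = 20 + 9 = 29, det = 20·9 - (0)² = 180.
Step 2 — discriminant:
  Δ = trace² - 4·det = 841 - 720 = 121.
Step 3 — eigenvalues:
  λ = (trace ± √Δ)/2 = (29 ± 11)/2,
  λ_1 = 20,  λ_2 = 9.

Step 4 — unit eigenvector for λ_1: Sigma is diagonal, so its eigenvectors are the coordinate axes. λ_1 = 20 is the diagonal entry on the first coordinate axis, hence
  v_1 = (1, 0) (||v_1|| = 1).

λ_1 = 20,  λ_2 = 9;  v_1 ≈ (1, 0)


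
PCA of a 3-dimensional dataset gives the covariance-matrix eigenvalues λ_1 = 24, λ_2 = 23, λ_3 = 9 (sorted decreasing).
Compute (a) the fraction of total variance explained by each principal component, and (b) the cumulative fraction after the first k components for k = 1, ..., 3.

Step 1 — total variance = trace(Sigma) = Σ λ_i = 24 + 23 + 9 = 56.

Step 2 — fraction explained by component i = λ_i / Σ λ:
  PC1: 24/56 = 0.4286
  PC2: 23/56 = 0.4107
  PC3: 9/56 = 0.1607

Step 3 — cumulative fraction after k components = (λ_1 + ... + λ_k) / Σ λ:
  k = 1: 24/56 = 0.4286
  k = 2: (24 + 23)/56 = 47/56 = 0.8393
  k = 3: (24 + 23 + 9)/56 = 56/56 = 1

Summary (fraction, with percent):

explained: PC1 0.4286 (42.86%), PC2 0.4107 (41.07%), PC3 0.1607 (16.07%);  cumulative: 0.4286, 0.8393, 1


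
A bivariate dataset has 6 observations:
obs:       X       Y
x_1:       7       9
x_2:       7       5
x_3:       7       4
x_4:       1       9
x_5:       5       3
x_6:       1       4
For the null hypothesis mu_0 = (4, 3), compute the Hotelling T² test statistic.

Step 1 — sample mean vector:
  mean(X) = (7 + 7 + 7 + 1 + 5 + 1) / 6 = 28/6 = 4.6667
  mean(Y) = (9 + 5 + 4 + 9 + 3 + 4) / 6 = 34/6 = 5.6667
  x̄ = (4.6667, 5.6667),  deviation x̄ - mu_0 = (4.6667, 5.6667) - (4, 3) = (0.6667, 2.6667).

Step 2 — sample covariance matrix, S[i,j] = (1/(n-1)) · Σ_k (x_{k,i} - mean_i) · (x_{k,j} - mean_j), divisor n-1 = 5:
  S[X,X] = ((2.3333)·(2.3333) + (2.3333)·(2.3333) + (2.3333)·(2.3333) + (-3.6667)·(-3.6667) + (0.3333)·(0.3333) + (-3.6667)·(-3.6667)) / 5 = 43.3333/5 = 8.6667
  S[X,Y] = ((2.3333)·(3.3333) + (2.3333)·(-0.6667) + (2.3333)·(-1.6667) + (-3.6667)·(3.3333) + (0.3333)·(-2.6667) + (-3.6667)·(-1.6667)) / 5 = -4.6667/5 = -0.9333
  S[Y,Y] = ((3.3333)·(3.3333) + (-0.6667)·(-0.6667) + (-1.6667)·(-1.6667) + (3.3333)·(3.3333) + (-2.6667)·(-2.6667) + (-1.6667)·(-1.6667)) / 5 = 35.3333/5 = 7.0667
  S = [[8.6667, -0.9333],
 [-0.9333, 7.0667]].

Step 3 — invert S. det(S) = 8.6667·7.0667 - (-0.9333)² = 60.3733.
  S^{-1} = (1/det) · [[d, -b], [-b, a]] = [[0.117, 0.0155],
 [0.0155, 0.1436]].

Step 4 — quadratic form (x̄ - mu_0)^T · S^{-1} · (x̄ - mu_0):
  S^{-1} · (x̄ - mu_0) = (0.1193, 0.3931),
  (x̄ - mu_0)^T · [...] = (0.6667)·(0.1193) + (2.6667)·(0.3931) = 1.1278.

Step 5 — scale by n: T² = 6 · 1.1278 = 6.7668.

T² ≈ 6.7668


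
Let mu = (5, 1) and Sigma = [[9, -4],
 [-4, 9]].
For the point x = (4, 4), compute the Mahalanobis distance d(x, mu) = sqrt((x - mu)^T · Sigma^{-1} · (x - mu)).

Step 1 — centre the observation: (x - mu) = (-1, 3).

Step 2 — invert Sigma. det(Sigma) = 9·9 - (-4)² = 65.
  Sigma^{-1} = (1/det) · [[d, -b], [-b, a]] = [[0.1385, 0.0615],
 [0.0615, 0.1385]].

Step 3 — form the quadratic (x - mu)^T · Sigma^{-1} · (x - mu):
  Sigma^{-1} · (x - mu) = (0.0462, 0.3538).
  (x - mu)^T · [Sigma^{-1} · (x - mu)] = (-1)·(0.0462) + (3)·(0.3538) = 1.0154.

Step 4 — take square root: d = √(1.0154) ≈ 1.0077.

d(x, mu) = √(1.0154) ≈ 1.0077


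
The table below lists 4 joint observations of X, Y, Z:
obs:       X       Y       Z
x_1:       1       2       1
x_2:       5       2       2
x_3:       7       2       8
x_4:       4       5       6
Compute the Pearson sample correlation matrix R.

Step 1 — column means:
  mean(X) = (1 + 5 + 7 + 4) / 4 = 17/4 = 4.25
  mean(Y) = (2 + 2 + 2 + 5) / 4 = 11/4 = 2.75
  mean(Z) = (1 + 2 + 8 + 6) / 4 = 17/4 = 4.25

Step 2 — sample variances and covariances s[i,j] = (1/(n-1)) · Σ_k (x_{k,i} - mean_i) · (x_{k,j} - mean_j), with n-1 = 3:
  s[X,X] = ((-3.25)·(-3.25) + (0.75)·(0.75) + (2.75)·(2.75) + (-0.25)·(-0.25)) / 3 = 18.75/3 = 6.25
  s[X,Y] = ((-3.25)·(-0.75) + (0.75)·(-0.75) + (2.75)·(-0.75) + (-0.25)·(2.25)) / 3 = -0.75/3 = -0.25
  s[X,Z] = ((-3.25)·(-3.25) + (0.75)·(-2.25) + (2.75)·(3.75) + (-0.25)·(1.75)) / 3 = 18.75/3 = 6.25
  s[Y,Y] = ((-0.75)·(-0.75) + (-0.75)·(-0.75) + (-0.75)·(-0.75) + (2.25)·(2.25)) / 3 = 6.75/3 = 2.25
  s[Y,Z] = ((-0.75)·(-3.25) + (-0.75)·(-2.25) + (-0.75)·(3.75) + (2.25)·(1.75)) / 3 = 5.25/3 = 1.75
  s[Z,Z] = ((-3.25)·(-3.25) + (-2.25)·(-2.25) + (3.75)·(3.75) + (1.75)·(1.75)) / 3 = 32.75/3 = 10.9167
  Sample standard deviations s_i = √(s[i,i]):
  s(X) = √(6.25) = 2.5
  s(Y) = √(2.25) = 1.5
  s(Z) = √(10.9167) = 3.304

Step 3 — r_{ij} = s_{ij} / (s_i · s_j):
  r[X,X] = 1 (diagonal).
  r[X,Y] = -0.25 / (2.5 · 1.5) = -0.25 / 3.75 = -0.0667
  r[X,Z] = 6.25 / (2.5 · 3.304) = 6.25 / 8.2601 = 0.7566
  r[Y,Y] = 1 (diagonal).
  r[Y,Z] = 1.75 / (1.5 · 3.304) = 1.75 / 4.9561 = 0.3531
  r[Z,Z] = 1 (diagonal).

R is symmetric with unit diagonal. Assembling:

R = [[1, -0.0667, 0.7566],
 [-0.0667, 1, 0.3531],
 [0.7566, 0.3531, 1]]


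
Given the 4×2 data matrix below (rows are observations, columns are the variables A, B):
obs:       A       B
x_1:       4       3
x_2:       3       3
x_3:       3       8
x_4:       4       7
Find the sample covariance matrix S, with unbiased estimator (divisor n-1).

Step 1 — column means:
  mean(A) = (4 + 3 + 3 + 4) / 4 = 14/4 = 3.5
  mean(B) = (3 + 3 + 8 + 7) / 4 = 21/4 = 5.25

Step 2 — sample covariance S[i,j] = (1/(n-1)) · Σ_k (x_{k,i} - mean_i) · (x_{k,j} - mean_j), with n-1 = 3.
  S[A,A] = ((0.5)·(0.5) + (-0.5)·(-0.5) + (-0.5)·(-0.5) + (0.5)·(0.5)) / 3 = 1/3 = 0.3333
  S[A,B] = ((0.5)·(-2.25) + (-0.5)·(-2.25) + (-0.5)·(2.75) + (0.5)·(1.75)) / 3 = -0.5/3 = -0.1667
  S[B,B] = ((-2.25)·(-2.25) + (-2.25)·(-2.25) + (2.75)·(2.75) + (1.75)·(1.75)) / 3 = 20.75/3 = 6.9167

S is symmetric (S[j,i] = S[i,j]). Assembling:

S = [[0.3333, -0.1667],
 [-0.1667, 6.9167]]
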